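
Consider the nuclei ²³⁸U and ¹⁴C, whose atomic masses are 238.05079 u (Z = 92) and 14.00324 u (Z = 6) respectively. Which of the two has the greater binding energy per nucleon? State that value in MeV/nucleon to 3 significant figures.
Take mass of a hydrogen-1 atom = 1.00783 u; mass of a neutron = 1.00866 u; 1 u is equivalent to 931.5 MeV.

²³⁸U; 7.57 MeV/nucleon

²³⁸U: Σm = 92(1.00783) + 146(1.00866) = 239.98472 u; Δm = 1.93393 u; E_B = 1801.5 MeV; E_B/A = 7.569 MeV
¹⁴C: Σm = 6(1.00783) + 8(1.00866) = 14.11626 u; Δm = 0.11302 u; E_B = 105.28 MeV; E_B/A = 7.520 MeV
²³⁸U has the higher binding energy per nucleon, so it is the more tightly bound nucleus.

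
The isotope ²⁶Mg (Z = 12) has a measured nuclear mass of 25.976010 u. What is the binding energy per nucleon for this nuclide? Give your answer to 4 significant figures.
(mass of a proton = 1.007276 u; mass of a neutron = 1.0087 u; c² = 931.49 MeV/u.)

8.351 MeV/nucleon

Σm = 12·m_p + 14·m_n = 12.087312 + 14.1218 = 26.209112 u
Δm = 26.209112 − 25.976010 = 0.233102 u
Binding energy = Δm·c² = 0.233102 × 931.49 MeV/u = 217.132 MeV
Per nucleon: 217.132 / 26 = 8.351 MeV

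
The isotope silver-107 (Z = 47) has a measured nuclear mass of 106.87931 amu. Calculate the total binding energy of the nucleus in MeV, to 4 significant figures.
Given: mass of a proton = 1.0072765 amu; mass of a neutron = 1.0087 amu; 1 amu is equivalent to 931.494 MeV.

Mass of separated nucleons = 47(1.0072765) + 60(1.0087) = 47.3419955 + 60.5220 = 107.8639955 amu
The mass defect is 107.8639955 − 106.87931 = 0.9846855 amu.
Converting to energy: 0.9846855 amu × 931.494 MeV/amu = 917.229 MeV

917.2 MeV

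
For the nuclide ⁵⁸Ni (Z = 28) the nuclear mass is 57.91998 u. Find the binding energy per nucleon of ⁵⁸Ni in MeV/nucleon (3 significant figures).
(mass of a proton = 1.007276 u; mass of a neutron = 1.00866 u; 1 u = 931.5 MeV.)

8.73 MeV/nucleon

Z = 28, so N = A − Z = 58 − 28 = 30.
Total constituent mass: 28 × 1.007276 + 30 × 1.00866 = 58.463528 u
The mass defect is 58.463528 − 57.91998 = 0.543548 u.
Converting to energy: 0.543548 u × 931.5 MeV/u = 506.315 MeV
Per nucleon: 506.315 / 58 = 8.730 MeV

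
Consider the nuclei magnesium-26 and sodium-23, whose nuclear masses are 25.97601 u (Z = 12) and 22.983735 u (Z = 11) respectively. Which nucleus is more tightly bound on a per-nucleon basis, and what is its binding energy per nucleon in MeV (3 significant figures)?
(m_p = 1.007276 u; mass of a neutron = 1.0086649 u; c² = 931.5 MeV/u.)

magnesium-26; 8.33 MeV/nucleon

magnesium-26: Σm = 12(1.007276) + 14(1.0086649) = 26.2086206 u; Δm = 0.2326106 u; E_B = 216.68 MeV; E_B/A = 8.334 MeV
sodium-23: Σm = 11(1.007276) + 12(1.0086649) = 23.1840148 u; Δm = 0.2002798 u; E_B = 186.56 MeV; E_B/A = 8.111 MeV
magnesium-26 has the higher binding energy per nucleon, so it is the more tightly bound nucleus.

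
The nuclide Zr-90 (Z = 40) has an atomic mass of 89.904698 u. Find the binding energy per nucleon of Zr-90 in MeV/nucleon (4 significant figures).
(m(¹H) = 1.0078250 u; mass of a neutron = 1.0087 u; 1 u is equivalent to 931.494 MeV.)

8.728 MeV/nucleon

The nucleus contains 40 protons and 90 − 40 = 50 neutrons.
Total constituent mass: 40 × 1.0078250 + 50 × 1.0087 = 90.7480000 u
Δm = 90.7480000 − 89.904698 = 0.8433020 u
E_B = 0.8433020 × 931.494 = 785.531 MeV
BE/A = 785.531 MeV / 90 = 8.728 MeV/nucleon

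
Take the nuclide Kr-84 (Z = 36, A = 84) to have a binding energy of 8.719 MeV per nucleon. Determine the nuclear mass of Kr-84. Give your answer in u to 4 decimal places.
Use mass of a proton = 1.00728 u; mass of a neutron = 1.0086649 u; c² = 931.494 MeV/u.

Total binding energy = 84 × 8.719 = 732.396 MeV
Mass defect = 732.396 MeV / (931.494 MeV/u) = 0.786259 u
Constituent mass = 36(1.00728) + 48(1.0086649) = 84.6779952 u
Nuclear mass = 84.6779952 − 0.786259 = 83.8917362 u ≈ 83.8917 u (to 4 decimal places)

83.8917 u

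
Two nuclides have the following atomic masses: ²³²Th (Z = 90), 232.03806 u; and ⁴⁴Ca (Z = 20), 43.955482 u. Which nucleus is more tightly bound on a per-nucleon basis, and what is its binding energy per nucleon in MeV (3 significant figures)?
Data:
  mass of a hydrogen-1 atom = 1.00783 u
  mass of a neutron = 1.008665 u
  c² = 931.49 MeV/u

²³²Th: Σm = 90(1.00783) + 142(1.008665) = 233.935130 u; Δm = 1.897070 u; E_B = 1767.1 MeV; E_B/A = 7.617 MeV
⁴⁴Ca: Σm = 20(1.00783) + 24(1.008665) = 44.364560 u; Δm = 0.409078 u; E_B = 381.05 MeV; E_B/A = 8.660 MeV
⁴⁴Ca has the higher binding energy per nucleon, so it is the more tightly bound nucleus.

⁴⁴Ca; 8.66 MeV/nucleon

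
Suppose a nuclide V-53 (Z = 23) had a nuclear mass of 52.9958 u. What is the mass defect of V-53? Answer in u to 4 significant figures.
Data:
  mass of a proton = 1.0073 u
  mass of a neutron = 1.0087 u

Mass of separated nucleons = 23(1.0073) + 30(1.0087) = 23.1679 + 30.2610 = 53.4289 u
Δm = 53.4289 − 52.9958 = 0.4331 u

0.4331 u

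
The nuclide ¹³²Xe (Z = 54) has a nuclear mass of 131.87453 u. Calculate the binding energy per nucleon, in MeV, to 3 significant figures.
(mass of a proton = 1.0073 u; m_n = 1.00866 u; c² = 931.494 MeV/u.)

With 54 protons and 78 neutrons (A = 132):
Σm = 54·m_p + 78·m_n = 54.3942 + 78.67548 = 133.06968 u
Mass defect Δm = 133.06968 − 131.87453 = 1.19515 u
Converting to energy: 1.19515 u × 931.494 MeV/u = 1113.28 MeV
Per nucleon: 1113.28 / 132 = 8.434 MeV

8.43 MeV/nucleon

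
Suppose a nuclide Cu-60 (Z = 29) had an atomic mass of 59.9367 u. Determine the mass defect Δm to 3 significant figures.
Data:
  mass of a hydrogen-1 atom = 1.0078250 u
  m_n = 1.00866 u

0.559 u

With 29 protons and 31 neutrons (A = 60):
Total constituent mass: 29 × 1.0078250 + 31 × 1.00866 = 60.4953850 u
Δm = 60.4953850 − 59.9367 = 0.5586850 u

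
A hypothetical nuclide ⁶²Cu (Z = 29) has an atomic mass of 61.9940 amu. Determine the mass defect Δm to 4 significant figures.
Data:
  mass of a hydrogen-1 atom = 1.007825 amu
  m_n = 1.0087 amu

0.5200 amu

The nucleus contains 29 protons and 62 − 29 = 33 neutrons.
Total constituent mass: 29 × 1.007825 + 33 × 1.0087 = 62.514025 amu
The mass defect is 62.514025 − 61.9940 = 0.520025 amu.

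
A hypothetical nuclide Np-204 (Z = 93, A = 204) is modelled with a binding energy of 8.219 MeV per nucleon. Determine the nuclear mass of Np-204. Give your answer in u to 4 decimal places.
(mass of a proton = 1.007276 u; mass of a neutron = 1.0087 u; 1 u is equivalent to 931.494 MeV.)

203.8424 u

Total binding energy = 204 × 8.219 = 1676.676 MeV
Mass defect = 1676.676 MeV / (931.494 MeV/u) = 1.799986 u
Constituent mass = 93(1.007276) + 111(1.0087) = 205.642368 u
Nuclear mass = 205.642368 − 1.799986 = 203.842382 u ≈ 203.8424 u (to 4 decimal places)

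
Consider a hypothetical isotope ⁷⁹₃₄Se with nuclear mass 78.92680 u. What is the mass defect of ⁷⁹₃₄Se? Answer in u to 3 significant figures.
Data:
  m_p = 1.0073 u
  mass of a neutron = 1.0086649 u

0.711 u

Mass of separated nucleons = 34(1.0073) + 45(1.0086649) = 34.2482 + 45.3899205 = 79.6381205 u
The mass defect is 79.6381205 − 78.92680 = 0.7113205 u.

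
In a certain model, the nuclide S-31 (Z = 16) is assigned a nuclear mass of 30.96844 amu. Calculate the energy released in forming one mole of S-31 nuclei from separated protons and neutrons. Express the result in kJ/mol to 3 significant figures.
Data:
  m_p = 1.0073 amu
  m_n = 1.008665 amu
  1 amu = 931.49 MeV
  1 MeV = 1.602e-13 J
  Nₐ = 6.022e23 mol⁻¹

Z = 16, so N = A − Z = 31 − 16 = 15.
Σm = 16·m_p + 15·m_n = 16.1168 + 15.129975 = 31.246775 amu
Δm = 31.246775 − 30.96844 = 0.278335 amu
E_B = 0.278335 × 931.49 = 259.266 MeV
Per nucleus in joules: 259.266 MeV × 1.602e-13 J/MeV = 4.1534e-11 J
Per mole: 4.1534e-11 J × 6.022e23 mol⁻¹ = 2.5012e+13 J/mol

2.50e+10 kJ/mol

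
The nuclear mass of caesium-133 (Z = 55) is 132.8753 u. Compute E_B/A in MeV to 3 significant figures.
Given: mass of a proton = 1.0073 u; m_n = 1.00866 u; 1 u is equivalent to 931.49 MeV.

Mass of separated nucleons = 55(1.0073) + 78(1.00866) = 55.4015 + 78.67548 = 134.07698 u
The mass defect is 134.07698 − 132.8753 = 1.20168 u.
Binding energy = Δm·c² = 1.20168 × 931.49 MeV/u = 1119.35 MeV
Per nucleon: 1119.35 / 133 = 8.416 MeV

8.42 MeV/nucleon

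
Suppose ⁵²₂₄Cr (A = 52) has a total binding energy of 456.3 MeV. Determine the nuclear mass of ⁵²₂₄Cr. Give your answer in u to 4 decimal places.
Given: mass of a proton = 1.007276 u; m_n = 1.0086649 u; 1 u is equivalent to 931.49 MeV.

51.9274 u

Mass defect = 456.3 MeV / (931.49 MeV/u) = 0.489860 u
Constituent mass = 24(1.007276) + 28(1.0086649) = 52.4172412 u
Nuclear mass = 52.4172412 − 0.489860 = 51.9273812 u ≈ 51.9274 u (to 4 decimal places)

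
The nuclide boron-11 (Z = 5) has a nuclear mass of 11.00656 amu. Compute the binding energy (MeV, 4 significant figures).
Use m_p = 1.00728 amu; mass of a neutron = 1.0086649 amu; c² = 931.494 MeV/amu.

Mass of separated nucleons = 5(1.00728) + 6(1.0086649) = 5.03640 + 6.0519894 = 11.0883894 amu
Mass defect Δm = 11.0883894 − 11.00656 = 0.0818294 amu
Binding energy = Δm·c² = 0.0818294 × 931.494 MeV/amu = 76.2236 MeV

76.22 MeV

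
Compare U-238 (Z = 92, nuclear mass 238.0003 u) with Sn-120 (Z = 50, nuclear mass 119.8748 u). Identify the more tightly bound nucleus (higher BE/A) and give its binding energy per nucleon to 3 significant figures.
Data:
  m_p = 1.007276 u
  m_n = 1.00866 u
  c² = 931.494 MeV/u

Sn-120; 8.50 MeV/nucleon

U-238: Σm = 92(1.007276) + 146(1.00866) = 239.933752 u; Δm = 1.933452 u; E_B = 1801.0 MeV; E_B/A = 7.567 MeV
Sn-120: Σm = 50(1.007276) + 70(1.00866) = 120.970000 u; Δm = 1.095200 u; E_B = 1020.17 MeV; E_B/A = 8.501 MeV
Sn-120 has the higher binding energy per nucleon, so it is the more tightly bound nucleus.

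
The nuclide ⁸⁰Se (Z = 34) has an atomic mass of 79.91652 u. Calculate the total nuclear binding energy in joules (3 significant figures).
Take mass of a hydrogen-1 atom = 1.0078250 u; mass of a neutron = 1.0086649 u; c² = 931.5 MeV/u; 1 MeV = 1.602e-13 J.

The nucleus contains 34 protons and 80 − 34 = 46 neutrons.
Mass of separated nucleons = 34(1.0078250) + 46(1.0086649) = 34.2660500 + 46.3985854 = 80.6646354 u
The mass defect is 80.6646354 − 79.91652 = 0.7481154 u.
Converting to energy: 0.7481154 u × 931.5 MeV/u = 696.869 MeV
In joules: 696.869 MeV × 1.602e-13 J/MeV = 1.1164e-10 J

1.12e-10 J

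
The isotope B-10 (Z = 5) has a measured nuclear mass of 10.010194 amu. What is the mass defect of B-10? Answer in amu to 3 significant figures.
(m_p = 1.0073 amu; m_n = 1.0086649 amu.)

With 5 protons and 5 neutrons (A = 10):
Mass of separated nucleons = 5(1.0073) + 5(1.0086649) = 5.0365 + 5.0433245 = 10.0798245 amu
The mass defect is 10.0798245 − 10.010194 = 0.0696305 amu.

0.0696 amu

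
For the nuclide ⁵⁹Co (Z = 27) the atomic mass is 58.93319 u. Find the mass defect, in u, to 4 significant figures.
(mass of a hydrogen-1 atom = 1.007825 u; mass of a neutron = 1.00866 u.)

0.5552 u

The nucleus contains 27 protons and 59 − 27 = 32 neutrons.
Σm = 27·m(¹H) + 32·m_n = 27.211275 + 32.27712 = 59.488395 u
Δm = 59.488395 − 58.93319 = 0.555205 u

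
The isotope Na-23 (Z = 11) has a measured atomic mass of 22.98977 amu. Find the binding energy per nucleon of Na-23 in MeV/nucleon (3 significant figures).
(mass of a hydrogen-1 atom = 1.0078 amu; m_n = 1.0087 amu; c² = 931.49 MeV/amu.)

8.12 MeV/nucleon

The nucleus contains 11 protons and 23 − 11 = 12 neutrons.
Σm = 11·m(¹H) + 12·m_n = 11.0858 + 12.1044 = 23.1902 amu
Mass defect Δm = 23.1902 − 22.98977 = 0.20043 amu
Converting to energy: 0.20043 amu × 931.49 MeV/amu = 186.699 MeV
Per nucleon: 186.699 / 23 = 8.117 MeV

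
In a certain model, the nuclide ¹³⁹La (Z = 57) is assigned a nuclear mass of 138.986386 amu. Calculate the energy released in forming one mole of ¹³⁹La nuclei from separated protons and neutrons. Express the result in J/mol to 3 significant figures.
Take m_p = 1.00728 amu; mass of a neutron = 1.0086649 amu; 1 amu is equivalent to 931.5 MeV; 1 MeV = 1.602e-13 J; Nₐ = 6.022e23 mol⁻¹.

With 57 protons and 82 neutrons (A = 139):
Total constituent mass: 57 × 1.00728 + 82 × 1.0086649 = 140.1254818 amu
Δm = 140.1254818 − 138.986386 = 1.1390958 amu
E_B = 1.1390958 × 931.5 = 1061.07 MeV
Per nucleus in joules: 1061.07 MeV × 1.602e-13 J/MeV = 1.6998e-10 J
Per mole: 1.6998e-10 J × 6.022e23 mol⁻¹ = 1.0236e+14 J/mol

1.02e+14 J/mol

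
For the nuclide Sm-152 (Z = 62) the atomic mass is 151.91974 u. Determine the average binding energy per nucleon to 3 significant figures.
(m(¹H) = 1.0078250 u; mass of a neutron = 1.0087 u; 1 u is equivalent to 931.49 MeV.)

Σm = 62·m(¹H) + 90·m_n = 62.4851500 + 90.7830 = 153.2681500 u
Δm = 153.2681500 − 151.91974 = 1.3484100 u
Converting to energy: 1.3484100 u × 931.49 MeV/u = 1256.03 MeV
Per nucleon: 1256.03 / 152 = 8.263 MeV

8.26 MeV/nucleon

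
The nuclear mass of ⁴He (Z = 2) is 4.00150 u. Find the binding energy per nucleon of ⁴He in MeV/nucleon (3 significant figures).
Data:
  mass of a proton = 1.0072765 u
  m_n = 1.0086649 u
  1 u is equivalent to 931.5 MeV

7.08 MeV/nucleon

Σm = 2·m_p + 2·m_n = 2.0145530 + 2.0173298 = 4.0318828 u
Mass defect Δm = 4.0318828 − 4.00150 = 0.0303828 u
E_B = 0.0303828 × 931.5 = 28.3016 MeV
Per nucleon: 28.3016 / 4 = 7.075 MeV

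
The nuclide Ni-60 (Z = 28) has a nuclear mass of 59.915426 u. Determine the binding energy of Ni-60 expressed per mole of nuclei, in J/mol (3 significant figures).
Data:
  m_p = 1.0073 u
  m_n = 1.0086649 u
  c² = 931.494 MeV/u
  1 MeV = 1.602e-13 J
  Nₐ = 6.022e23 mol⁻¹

5.09e+13 J/mol

Mass of separated nucleons = 28(1.0073) + 32(1.0086649) = 28.2044 + 32.2772768 = 60.4816768 u
The mass defect is 60.4816768 − 59.915426 = 0.5662508 u.
Binding energy = Δm·c² = 0.5662508 × 931.494 MeV/u = 527.459 MeV
Per nucleus in joules: 527.459 MeV × 1.602e-13 J/MeV = 8.4499e-11 J
Per mole: 8.4499e-11 J × 6.022e23 mol⁻¹ = 5.0885e+13 J/mol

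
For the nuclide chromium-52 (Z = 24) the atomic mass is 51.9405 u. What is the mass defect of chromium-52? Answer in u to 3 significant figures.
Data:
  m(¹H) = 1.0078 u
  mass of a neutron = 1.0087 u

Mass of separated nucleons = 24(1.0078) + 28(1.0087) = 24.1872 + 28.2436 = 52.4308 u
Mass defect Δm = 52.4308 − 51.9405 = 0.4903 u

0.490 u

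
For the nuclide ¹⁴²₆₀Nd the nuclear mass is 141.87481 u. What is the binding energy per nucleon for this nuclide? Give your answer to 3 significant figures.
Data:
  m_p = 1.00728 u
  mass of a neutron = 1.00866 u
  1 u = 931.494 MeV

8.34 MeV/nucleon

The nucleus contains 60 protons and 142 − 60 = 82 neutrons.
Σm = 60·m_p + 82·m_n = 60.43680 + 82.71012 = 143.14692 u
Δm = 143.14692 − 141.87481 = 1.27211 u
E_B = 1.27211 × 931.494 = 1184.96 MeV
BE/A = 1184.96 MeV / 142 = 8.3448 MeV/nucleon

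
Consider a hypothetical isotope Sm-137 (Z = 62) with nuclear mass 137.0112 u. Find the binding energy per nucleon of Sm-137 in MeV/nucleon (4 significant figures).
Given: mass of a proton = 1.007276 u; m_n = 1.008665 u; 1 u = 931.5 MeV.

7.410 MeV/nucleon

Total constituent mass: 62 × 1.007276 + 75 × 1.008665 = 138.100987 u
Mass defect Δm = 138.100987 − 137.0112 = 1.089787 u
E_B = 1.089787 × 931.5 = 1015.14 MeV
Dividing by A = 137 gives 7.410 MeV per nucleon.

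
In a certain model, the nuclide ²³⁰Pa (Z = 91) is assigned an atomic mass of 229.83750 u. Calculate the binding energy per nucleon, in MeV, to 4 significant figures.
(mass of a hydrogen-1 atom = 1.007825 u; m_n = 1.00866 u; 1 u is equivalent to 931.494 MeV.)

8.417 MeV/nucleon

Mass of separated nucleons = 91(1.007825) + 139(1.00866) = 91.712075 + 140.20374 = 231.915815 u
The mass defect is 231.915815 − 229.83750 = 2.078315 u.
E_B = 2.078315 × 931.494 = 1935.94 MeV
Dividing by A = 230 gives 8.417 MeV per nucleon.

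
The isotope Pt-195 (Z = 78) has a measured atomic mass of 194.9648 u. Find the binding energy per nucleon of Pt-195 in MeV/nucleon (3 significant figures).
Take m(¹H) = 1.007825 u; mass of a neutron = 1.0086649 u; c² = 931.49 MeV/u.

Mass of separated nucleons = 78(1.007825) + 117(1.0086649) = 78.610350 + 118.0137933 = 196.6241433 u
The mass defect is 196.6241433 − 194.9648 = 1.6593433 u.
Binding energy = Δm·c² = 1.6593433 × 931.49 MeV/u = 1545.66 MeV
BE/A = 1545.66 MeV / 195 = 7.926 MeV/nucleon

7.93 MeV/nucleon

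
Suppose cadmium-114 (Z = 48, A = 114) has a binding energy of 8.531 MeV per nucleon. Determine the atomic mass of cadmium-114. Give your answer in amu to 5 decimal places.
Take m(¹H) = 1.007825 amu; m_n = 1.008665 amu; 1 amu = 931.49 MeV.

113.90343 amu

Total binding energy = 114 × 8.531 = 972.534 MeV
Mass defect = 972.534 MeV / (931.49 MeV/amu) = 1.0440627 amu
Constituent mass = 48(1.007825) + 66(1.008665) = 114.947490 amu
Atomic mass = 114.947490 − 1.0440627 = 113.9034273 amu ≈ 113.90343 amu (to 5 decimal places)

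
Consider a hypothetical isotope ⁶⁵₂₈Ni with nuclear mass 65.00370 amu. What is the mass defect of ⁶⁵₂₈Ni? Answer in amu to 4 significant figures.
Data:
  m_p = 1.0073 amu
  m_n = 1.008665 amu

0.5213 amu

Z = 28, so N = A − Z = 65 − 28 = 37.
Σm = 28·m_p + 37·m_n = 28.2044 + 37.320605 = 65.525005 amu
Mass defect Δm = 65.525005 − 65.00370 = 0.521305 amu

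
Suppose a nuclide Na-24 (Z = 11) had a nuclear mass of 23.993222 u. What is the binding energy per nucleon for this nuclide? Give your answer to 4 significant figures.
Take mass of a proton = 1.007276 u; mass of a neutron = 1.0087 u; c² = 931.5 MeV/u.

Total constituent mass: 11 × 1.007276 + 13 × 1.0087 = 24.193136 u
Δm = 24.193136 − 23.993222 = 0.199914 u
Converting to energy: 0.199914 u × 931.5 MeV/u = 186.220 MeV
Dividing by A = 24 gives 7.759 MeV per nucleon.

7.759 MeV/nucleon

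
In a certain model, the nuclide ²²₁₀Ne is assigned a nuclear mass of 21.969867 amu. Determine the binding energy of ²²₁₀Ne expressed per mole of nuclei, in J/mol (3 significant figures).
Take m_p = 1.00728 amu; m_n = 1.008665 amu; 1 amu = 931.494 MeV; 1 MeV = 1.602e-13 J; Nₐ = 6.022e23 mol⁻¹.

Z = 10, so N = A − Z = 22 − 10 = 12.
Mass of separated nucleons = 10(1.00728) + 12(1.008665) = 10.07280 + 12.103980 = 22.176780 amu
The mass defect is 22.176780 − 21.969867 = 0.206913 amu.
E_B = 0.206913 × 931.494 = 192.738 MeV
Per nucleus in joules: 192.738 MeV × 1.602e-13 J/MeV = 3.0877e-11 J
Per mole: 3.0877e-11 J × 6.022e23 mol⁻¹ = 1.8594e+13 J/mol

1.86e+13 J/mol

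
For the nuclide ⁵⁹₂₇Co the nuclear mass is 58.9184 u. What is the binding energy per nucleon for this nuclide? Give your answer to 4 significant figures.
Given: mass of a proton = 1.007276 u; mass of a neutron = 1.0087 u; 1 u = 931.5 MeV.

Z = 27, so N = A − Z = 59 − 27 = 32.
Σm = 27·m_p + 32·m_n = 27.196452 + 32.2784 = 59.474852 u
The mass defect is 59.474852 − 58.9184 = 0.556452 u.
Binding energy = Δm·c² = 0.556452 × 931.5 MeV/u = 518.335 MeV
Dividing by A = 59 gives 8.785 MeV per nucleon.

8.785 MeV/nucleon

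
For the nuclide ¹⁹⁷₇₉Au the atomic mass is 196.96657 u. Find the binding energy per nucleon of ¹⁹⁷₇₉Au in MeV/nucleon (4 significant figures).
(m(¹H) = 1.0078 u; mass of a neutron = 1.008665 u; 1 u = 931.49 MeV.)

With 79 protons and 118 neutrons (A = 197):
Mass of separated nucleons = 79(1.0078) + 118(1.008665) = 79.6162 + 119.022470 = 198.638670 u
Mass defect Δm = 198.638670 − 196.96657 = 1.672100 u
Converting to energy: 1.672100 u × 931.49 MeV/u = 1557.54 MeV
BE/A = 1557.54 MeV / 197 = 7.906 MeV/nucleon

7.906 MeV/nucleon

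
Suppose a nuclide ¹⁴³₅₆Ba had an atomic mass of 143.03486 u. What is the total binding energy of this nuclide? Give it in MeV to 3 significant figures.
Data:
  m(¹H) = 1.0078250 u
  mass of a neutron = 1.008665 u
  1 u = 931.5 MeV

Z = 56, so N = A − Z = 143 − 56 = 87.
Total constituent mass: 56 × 1.0078250 + 87 × 1.008665 = 144.1920550 u
Mass defect Δm = 144.1920550 − 143.03486 = 1.1571950 u
Binding energy = Δm·c² = 1.1571950 × 931.5 MeV/u = 1077.93 MeV

1080 MeV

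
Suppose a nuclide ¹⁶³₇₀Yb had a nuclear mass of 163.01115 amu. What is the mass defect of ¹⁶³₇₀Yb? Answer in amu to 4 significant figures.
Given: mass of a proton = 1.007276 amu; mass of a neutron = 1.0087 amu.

1.307 amu

Total constituent mass: 70 × 1.007276 + 93 × 1.0087 = 164.318420 amu
Δm = 164.318420 − 163.01115 = 1.307270 amu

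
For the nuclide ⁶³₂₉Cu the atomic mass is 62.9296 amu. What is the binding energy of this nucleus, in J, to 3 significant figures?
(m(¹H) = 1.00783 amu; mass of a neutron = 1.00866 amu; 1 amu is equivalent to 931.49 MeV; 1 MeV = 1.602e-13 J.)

8.83e-11 J

Total constituent mass: 29 × 1.00783 + 34 × 1.00866 = 63.52151 amu
Δm = 63.52151 − 62.9296 = 0.59191 amu
Binding energy = Δm·c² = 0.59191 × 931.49 MeV/amu = 551.358 MeV
In joules: 551.358 MeV × 1.602e-13 J/MeV = 8.8328e-11 J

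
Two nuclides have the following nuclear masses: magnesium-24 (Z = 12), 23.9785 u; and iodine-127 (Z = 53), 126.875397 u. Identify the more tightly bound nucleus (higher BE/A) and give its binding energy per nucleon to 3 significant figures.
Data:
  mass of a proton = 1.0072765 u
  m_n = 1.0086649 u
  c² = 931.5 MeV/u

iodine-127; 8.45 MeV/nucleon

magnesium-24: Σm = 12(1.0072765) + 12(1.0086649) = 24.1912968 u; Δm = 0.2127968 u; E_B = 198.22 MeV; E_B/A = 8.259 MeV
iodine-127: Σm = 53(1.0072765) + 74(1.0086649) = 128.0268571 u; Δm = 1.1514601 u; E_B = 1072.6 MeV; E_B/A = 8.446 MeV
iodine-127 has the higher binding energy per nucleon, so it is the more tightly bound nucleus.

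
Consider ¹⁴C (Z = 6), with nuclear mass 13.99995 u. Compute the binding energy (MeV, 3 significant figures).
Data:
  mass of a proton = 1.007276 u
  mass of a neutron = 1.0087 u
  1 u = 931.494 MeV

With 6 protons and 8 neutrons (A = 14):
Total constituent mass: 6 × 1.007276 + 8 × 1.0087 = 14.113256 u
The mass defect is 14.113256 − 13.99995 = 0.113306 u.
Binding energy = Δm·c² = 0.113306 × 931.494 MeV/u = 105.544 MeV

106 MeV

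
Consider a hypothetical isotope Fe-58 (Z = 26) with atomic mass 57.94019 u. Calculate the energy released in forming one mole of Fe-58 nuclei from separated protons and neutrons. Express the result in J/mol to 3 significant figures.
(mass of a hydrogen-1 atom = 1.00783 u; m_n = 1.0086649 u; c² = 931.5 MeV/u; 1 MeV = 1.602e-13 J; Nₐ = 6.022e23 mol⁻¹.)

4.86e+13 J/mol

The nucleus contains 26 protons and 58 − 26 = 32 neutrons.
Total constituent mass: 26 × 1.00783 + 32 × 1.0086649 = 58.4808568 u
The mass defect is 58.4808568 − 57.94019 = 0.5406668 u.
Converting to energy: 0.5406668 u × 931.5 MeV/u = 503.631 MeV
Per nucleus in joules: 503.631 MeV × 1.602e-13 J/MeV = 8.0682e-11 J
Per mole: 8.0682e-11 J × 6.022e23 mol⁻¹ = 4.8587e+13 J/mol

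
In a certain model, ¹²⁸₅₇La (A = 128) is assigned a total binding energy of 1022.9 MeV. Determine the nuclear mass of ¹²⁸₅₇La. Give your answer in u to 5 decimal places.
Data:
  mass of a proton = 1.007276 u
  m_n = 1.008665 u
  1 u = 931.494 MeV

127.93182 u

Mass defect = 1022.9 MeV / (931.494 MeV/u) = 1.0981284 u
Constituent mass = 57(1.007276) + 71(1.008665) = 129.029947 u
Nuclear mass = 129.029947 − 1.0981284 = 127.9318186 u ≈ 127.93182 u (to 5 decimal places)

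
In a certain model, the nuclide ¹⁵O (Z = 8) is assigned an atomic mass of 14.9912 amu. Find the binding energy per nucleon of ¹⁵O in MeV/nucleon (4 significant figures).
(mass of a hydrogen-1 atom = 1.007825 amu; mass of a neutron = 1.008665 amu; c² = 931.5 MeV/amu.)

8.201 MeV/nucleon

The nucleus contains 8 protons and 15 − 8 = 7 neutrons.
Mass of separated nucleons = 8(1.007825) + 7(1.008665) = 8.062600 + 7.060655 = 15.123255 amu
Δm = 15.123255 − 14.9912 = 0.132055 amu
E_B = 0.132055 × 931.5 = 123.009 MeV
BE/A = 123.009 MeV / 15 = 8.201 MeV/nucleon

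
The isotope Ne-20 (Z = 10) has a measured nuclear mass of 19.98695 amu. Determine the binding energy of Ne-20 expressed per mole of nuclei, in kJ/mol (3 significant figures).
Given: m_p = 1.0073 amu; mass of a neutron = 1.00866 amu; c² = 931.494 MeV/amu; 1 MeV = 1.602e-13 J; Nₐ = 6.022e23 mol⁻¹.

Σm = 10·m_p + 10·m_n = 10.0730 + 10.08660 = 20.15960 amu
Mass defect Δm = 20.15960 − 19.98695 = 0.17265 amu
Binding energy = Δm·c² = 0.17265 × 931.494 MeV/amu = 160.822 MeV
Per nucleus in joules: 160.822 MeV × 1.602e-13 J/MeV = 2.5764e-11 J
Per mole: 2.5764e-11 J × 6.022e23 mol⁻¹ = 1.5515e+13 J/mol

1.55e+10 kJ/mol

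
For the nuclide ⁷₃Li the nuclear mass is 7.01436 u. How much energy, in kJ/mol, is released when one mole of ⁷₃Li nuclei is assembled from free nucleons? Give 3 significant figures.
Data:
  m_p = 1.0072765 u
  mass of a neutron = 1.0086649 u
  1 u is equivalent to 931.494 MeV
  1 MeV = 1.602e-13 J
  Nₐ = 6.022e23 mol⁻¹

Z = 3, so N = A − Z = 7 − 3 = 4.
Σm = 3·m_p + 4·m_n = 3.0218295 + 4.0346596 = 7.0564891 u
The mass defect is 7.0564891 − 7.01436 = 0.0421291 u.
E_B = 0.0421291 × 931.494 = 39.2430 MeV
Per nucleus in joules: 39.2430 MeV × 1.602e-13 J/MeV = 6.2867e-12 J
Per mole: 6.2867e-12 J × 6.022e23 mol⁻¹ = 3.7859e+12 J/mol

3.79e+09 kJ/mol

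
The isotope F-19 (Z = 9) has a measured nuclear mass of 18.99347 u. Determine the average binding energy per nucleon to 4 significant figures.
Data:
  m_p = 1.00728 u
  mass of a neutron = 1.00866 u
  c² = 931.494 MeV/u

7.778 MeV/nucleon

Z = 9, so N = A − Z = 19 − 9 = 10.
Σm = 9·m_p + 10·m_n = 9.06552 + 10.08660 = 19.15212 u
The mass defect is 19.15212 − 18.99347 = 0.15865 u.
Converting to energy: 0.15865 u × 931.494 MeV/u = 147.782 MeV
BE/A = 147.782 MeV / 19 = 7.778 MeV/nucleon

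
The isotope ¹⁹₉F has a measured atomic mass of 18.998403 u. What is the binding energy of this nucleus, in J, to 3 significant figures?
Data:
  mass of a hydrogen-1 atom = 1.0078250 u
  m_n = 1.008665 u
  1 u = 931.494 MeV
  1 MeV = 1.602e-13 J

Total constituent mass: 9 × 1.0078250 + 10 × 1.008665 = 19.1570750 u
The mass defect is 19.1570750 − 18.998403 = 0.1586720 u.
Converting to energy: 0.1586720 u × 931.494 MeV/u = 147.802 MeV
In joules: 147.802 MeV × 1.602e-13 J/MeV = 2.3678e-11 J

2.37e-11 J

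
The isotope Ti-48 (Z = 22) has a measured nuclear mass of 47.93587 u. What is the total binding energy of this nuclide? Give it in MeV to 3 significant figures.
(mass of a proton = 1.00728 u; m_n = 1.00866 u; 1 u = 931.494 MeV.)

419 MeV

With 22 protons and 26 neutrons (A = 48):
Mass of separated nucleons = 22(1.00728) + 26(1.00866) = 22.16016 + 26.22516 = 48.38532 u
The mass defect is 48.38532 − 47.93587 = 0.44945 u.
E_B = 0.44945 × 931.494 = 418.660 MeV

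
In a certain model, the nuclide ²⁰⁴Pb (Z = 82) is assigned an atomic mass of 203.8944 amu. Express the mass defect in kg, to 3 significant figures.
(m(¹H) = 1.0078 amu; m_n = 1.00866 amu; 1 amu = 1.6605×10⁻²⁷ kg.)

2.99e-27 kg

Total constituent mass: 82 × 1.0078 + 122 × 1.00866 = 205.69612 amu
Mass defect Δm = 205.69612 − 203.8944 = 1.80172 amu
In SI units: 1.80172 amu × 1.6605×10⁻²⁷ kg/amu = 2.9918e-27 kg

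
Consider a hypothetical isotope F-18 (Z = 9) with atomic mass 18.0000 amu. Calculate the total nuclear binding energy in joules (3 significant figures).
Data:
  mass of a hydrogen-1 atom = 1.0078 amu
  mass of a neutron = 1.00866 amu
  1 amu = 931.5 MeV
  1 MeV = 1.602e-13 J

2.21e-11 J

Total constituent mass: 9 × 1.0078 + 9 × 1.00866 = 18.14814 amu
Δm = 18.14814 − 18.0000 = 0.14814 amu
Converting to energy: 0.14814 amu × 931.5 MeV/amu = 137.992 MeV
In joules: 137.992 MeV × 1.602e-13 J/MeV = 2.2106e-11 J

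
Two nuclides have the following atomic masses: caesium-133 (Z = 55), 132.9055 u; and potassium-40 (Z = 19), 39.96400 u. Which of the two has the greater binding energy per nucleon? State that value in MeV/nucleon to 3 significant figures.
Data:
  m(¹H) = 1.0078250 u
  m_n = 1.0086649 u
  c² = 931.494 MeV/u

potassium-40; 8.54 MeV/nucleon

caesium-133: Σm = 55(1.0078250) + 78(1.0086649) = 134.1062372 u; Δm = 1.2007372 u; E_B = 1118.5 MeV; E_B/A = 8.410 MeV
potassium-40: Σm = 19(1.0078250) + 21(1.0086649) = 40.3306379 u; Δm = 0.3666379 u; E_B = 341.52 MeV; E_B/A = 8.538 MeV
potassium-40 has the higher binding energy per nucleon, so it is the more tightly bound nucleus.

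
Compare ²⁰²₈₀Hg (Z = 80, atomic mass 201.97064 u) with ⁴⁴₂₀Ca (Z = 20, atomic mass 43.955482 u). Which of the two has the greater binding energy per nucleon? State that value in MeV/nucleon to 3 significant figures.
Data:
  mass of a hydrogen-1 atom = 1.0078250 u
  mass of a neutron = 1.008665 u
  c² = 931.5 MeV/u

⁴⁴₂₀Ca; 8.66 MeV/nucleon

²⁰²₈₀Hg: Σm = 80(1.0078250) + 122(1.008665) = 203.6831300 u; Δm = 1.7124900 u; E_B = 1595.2 MeV; E_B/A = 7.897 MeV
⁴⁴₂₀Ca: Σm = 20(1.0078250) + 24(1.008665) = 44.3644600 u; Δm = 0.4089780 u; E_B = 380.96 MeV; E_B/A = 8.658 MeV
⁴⁴₂₀Ca has the higher binding energy per nucleon, so it is the more tightly bound nucleus.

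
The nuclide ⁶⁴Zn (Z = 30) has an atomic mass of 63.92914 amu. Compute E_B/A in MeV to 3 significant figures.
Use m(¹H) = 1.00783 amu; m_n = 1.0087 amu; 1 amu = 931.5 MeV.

Z = 30, so N = A − Z = 64 − 30 = 34.
Total constituent mass: 30 × 1.00783 + 34 × 1.0087 = 64.53070 amu
Δm = 64.53070 − 63.92914 = 0.60156 amu
Converting to energy: 0.60156 amu × 931.5 MeV/amu = 560.353 MeV
Per nucleon: 560.353 / 64 = 8.756 MeV

8.76 MeV/nucleon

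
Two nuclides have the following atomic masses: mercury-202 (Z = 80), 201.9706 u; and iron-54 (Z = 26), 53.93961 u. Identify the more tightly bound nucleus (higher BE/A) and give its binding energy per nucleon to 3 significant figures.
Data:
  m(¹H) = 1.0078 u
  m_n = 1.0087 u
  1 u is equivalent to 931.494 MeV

iron-54; 8.74 MeV/nucleon

mercury-202: Σm = 80(1.0078) + 122(1.0087) = 203.6854 u; Δm = 1.7148 u; E_B = 1597.33 MeV; E_B/A = 7.908 MeV
iron-54: Σm = 26(1.0078) + 28(1.0087) = 54.4464 u; Δm = 0.50679 u; E_B = 472.07 MeV; E_B/A = 8.742 MeV
iron-54 has the higher binding energy per nucleon, so it is the more tightly bound nucleus.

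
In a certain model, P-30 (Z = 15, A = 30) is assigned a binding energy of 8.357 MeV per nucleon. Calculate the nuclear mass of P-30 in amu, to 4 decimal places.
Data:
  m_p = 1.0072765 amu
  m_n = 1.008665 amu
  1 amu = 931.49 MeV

29.9700 amu

Total binding energy = 30 × 8.357 = 250.710 MeV
Mass defect = 250.710 MeV / (931.49 MeV/amu) = 0.269149 amu
Constituent mass = 15(1.0072765) + 15(1.008665) = 30.2391225 amu
Nuclear mass = 30.2391225 − 0.269149 = 29.9699735 amu ≈ 29.9700 amu (to 4 decimal places)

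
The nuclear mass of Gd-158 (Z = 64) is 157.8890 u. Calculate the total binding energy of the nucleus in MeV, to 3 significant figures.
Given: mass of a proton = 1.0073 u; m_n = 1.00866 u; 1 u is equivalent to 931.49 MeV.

1300 MeV

Mass of separated nucleons = 64(1.0073) + 94(1.00866) = 64.4672 + 94.81404 = 159.28124 u
The mass defect is 159.28124 − 157.8890 = 1.39224 u.
Binding energy = Δm·c² = 1.39224 × 931.49 MeV/u = 1296.86 MeV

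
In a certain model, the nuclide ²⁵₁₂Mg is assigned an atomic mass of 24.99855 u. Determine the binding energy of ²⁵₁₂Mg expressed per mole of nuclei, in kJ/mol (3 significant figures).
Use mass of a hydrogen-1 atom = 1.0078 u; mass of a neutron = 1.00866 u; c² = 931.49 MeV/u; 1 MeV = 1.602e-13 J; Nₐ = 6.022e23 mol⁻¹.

Mass of separated nucleons = 12(1.0078) + 13(1.00866) = 12.0936 + 13.11258 = 25.20618 u
Mass defect Δm = 25.20618 − 24.99855 = 0.20763 u
Binding energy = Δm·c² = 0.20763 × 931.49 MeV/u = 193.405 MeV
Per nucleus in joules: 193.405 MeV × 1.602e-13 J/MeV = 3.0983e-11 J
Per mole: 3.0983e-11 J × 6.022e23 mol⁻¹ = 1.8658e+13 J/mol

1.87e+10 kJ/mol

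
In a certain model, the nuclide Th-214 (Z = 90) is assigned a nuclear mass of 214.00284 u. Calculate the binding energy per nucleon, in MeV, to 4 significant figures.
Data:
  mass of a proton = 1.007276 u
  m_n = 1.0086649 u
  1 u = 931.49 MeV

Z = 90, so N = A − Z = 214 − 90 = 124.
Mass of separated nucleons = 90(1.007276) + 124(1.0086649) = 90.654840 + 125.0744476 = 215.7292876 u
Mass defect Δm = 215.7292876 − 214.00284 = 1.7264476 u
E_B = 1.7264476 × 931.49 = 1608.17 MeV
Dividing by A = 214 gives 7.515 MeV per nucleon.

7.515 MeV/nucleon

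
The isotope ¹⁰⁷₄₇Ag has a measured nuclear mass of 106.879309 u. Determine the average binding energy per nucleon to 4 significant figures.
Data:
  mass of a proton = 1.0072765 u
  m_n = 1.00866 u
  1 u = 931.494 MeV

8.551 MeV/nucleon

Σm = 47·m_p + 60·m_n = 47.3419955 + 60.51960 = 107.8615955 u
Δm = 107.8615955 − 106.879309 = 0.9822865 u
Binding energy = Δm·c² = 0.9822865 × 931.494 MeV/u = 914.994 MeV
BE/A = 914.994 MeV / 107 = 8.551 MeV/nucleon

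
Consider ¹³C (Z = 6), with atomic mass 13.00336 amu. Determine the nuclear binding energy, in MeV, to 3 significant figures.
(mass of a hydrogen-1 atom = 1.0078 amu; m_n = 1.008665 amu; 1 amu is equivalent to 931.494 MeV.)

97.0 MeV

Mass of separated nucleons = 6(1.0078) + 7(1.008665) = 6.0468 + 7.060655 = 13.107455 amu
Δm = 13.107455 − 13.00336 = 0.104095 amu
Binding energy = Δm·c² = 0.104095 × 931.494 MeV/amu = 96.9639 MeV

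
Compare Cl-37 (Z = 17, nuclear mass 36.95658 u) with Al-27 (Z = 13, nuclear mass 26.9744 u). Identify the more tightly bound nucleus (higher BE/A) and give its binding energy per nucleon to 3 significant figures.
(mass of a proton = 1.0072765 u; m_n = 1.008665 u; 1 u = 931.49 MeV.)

Cl-37: Σm = 17(1.0072765) + 20(1.008665) = 37.2970005 u; Δm = 0.3404205 u; E_B = 317.10 MeV; E_B/A = 8.570 MeV
Al-27: Σm = 13(1.0072765) + 14(1.008665) = 27.2159045 u; Δm = 0.2415045 u; E_B = 224.96 MeV; E_B/A = 8.332 MeV
Cl-37 has the higher binding energy per nucleon, so it is the more tightly bound nucleus.

Cl-37; 8.57 MeV/nucleon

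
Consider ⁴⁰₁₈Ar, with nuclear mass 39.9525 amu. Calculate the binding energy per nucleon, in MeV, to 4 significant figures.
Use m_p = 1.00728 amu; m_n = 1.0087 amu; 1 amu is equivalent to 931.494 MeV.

8.615 MeV/nucleon

Total constituent mass: 18 × 1.00728 + 22 × 1.0087 = 40.32244 amu
The mass defect is 40.32244 − 39.9525 = 0.36994 amu.
Binding energy = Δm·c² = 0.36994 × 931.494 MeV/amu = 344.597 MeV
BE/A = 344.597 MeV / 40 = 8.615 MeV/nucleon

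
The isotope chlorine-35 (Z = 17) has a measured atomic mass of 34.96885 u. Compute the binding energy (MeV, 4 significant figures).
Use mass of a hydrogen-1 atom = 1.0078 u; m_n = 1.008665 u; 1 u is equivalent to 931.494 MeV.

297.8 MeV

With 17 protons and 18 neutrons (A = 35):
Σm = 17·m(¹H) + 18·m_n = 17.1326 + 18.155970 = 35.288570 u
Mass defect Δm = 35.288570 − 34.96885 = 0.319720 u
Converting to energy: 0.319720 u × 931.494 MeV/u = 297.817 MeV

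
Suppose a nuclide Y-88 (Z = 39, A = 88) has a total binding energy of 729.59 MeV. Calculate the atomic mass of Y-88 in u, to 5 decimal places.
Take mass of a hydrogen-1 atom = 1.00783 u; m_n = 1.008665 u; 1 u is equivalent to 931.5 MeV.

87.94671 u

Mass defect = 729.59 MeV / (931.5 MeV/u) = 0.7832421 u
Constituent mass = 39(1.00783) + 49(1.008665) = 88.729955 u
Atomic mass = 88.729955 − 0.7832421 = 87.9467129 u ≈ 87.94671 u (to 5 decimal places)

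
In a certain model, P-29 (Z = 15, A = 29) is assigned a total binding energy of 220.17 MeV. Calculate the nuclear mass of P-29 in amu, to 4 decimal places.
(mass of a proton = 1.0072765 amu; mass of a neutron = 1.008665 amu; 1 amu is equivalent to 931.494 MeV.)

Mass defect = 220.17 MeV / (931.494 MeV/amu) = 0.236362 amu
Constituent mass = 15(1.0072765) + 14(1.008665) = 29.2304575 amu
Nuclear mass = 29.2304575 − 0.236362 = 28.9940955 amu ≈ 28.9941 amu (to 4 decimal places)

28.9941 amu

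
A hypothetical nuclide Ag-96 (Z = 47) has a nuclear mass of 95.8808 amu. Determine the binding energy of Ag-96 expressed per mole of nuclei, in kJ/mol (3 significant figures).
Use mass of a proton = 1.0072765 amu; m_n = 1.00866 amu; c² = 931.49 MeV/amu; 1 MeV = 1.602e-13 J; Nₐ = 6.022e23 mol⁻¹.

The nucleus contains 47 protons and 96 − 47 = 49 neutrons.
Mass of separated nucleons = 47(1.0072765) + 49(1.00866) = 47.3419955 + 49.42434 = 96.7663355 amu
Mass defect Δm = 96.7663355 − 95.8808 = 0.8855355 amu
E_B = 0.8855355 × 931.49 = 824.867 MeV
Per nucleus in joules: 824.867 MeV × 1.602e-13 J/MeV = 1.3214e-10 J
Per mole: 1.3214e-10 J × 6.022e23 mol⁻¹ = 7.9575e+13 J/mol

7.96e+10 kJ/mol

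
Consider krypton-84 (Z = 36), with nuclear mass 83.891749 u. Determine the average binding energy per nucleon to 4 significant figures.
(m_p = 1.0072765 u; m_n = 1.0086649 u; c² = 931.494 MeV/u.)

8.717 MeV/nucleon

Σm = 36·m_p + 48·m_n = 36.2619540 + 48.4159152 = 84.6778692 u
The mass defect is 84.6778692 − 83.891749 = 0.7861202 u.
Binding energy = Δm·c² = 0.7861202 × 931.494 MeV/u = 732.266 MeV
Per nucleon: 732.266 / 84 = 8.717 MeV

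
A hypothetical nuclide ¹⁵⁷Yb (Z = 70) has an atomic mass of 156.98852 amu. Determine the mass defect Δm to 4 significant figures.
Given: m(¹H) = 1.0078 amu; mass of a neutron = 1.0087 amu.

1.314 amu

With 70 protons and 87 neutrons (A = 157):
Total constituent mass: 70 × 1.0078 + 87 × 1.0087 = 158.3029 amu
The mass defect is 158.3029 − 156.98852 = 1.31438 amu.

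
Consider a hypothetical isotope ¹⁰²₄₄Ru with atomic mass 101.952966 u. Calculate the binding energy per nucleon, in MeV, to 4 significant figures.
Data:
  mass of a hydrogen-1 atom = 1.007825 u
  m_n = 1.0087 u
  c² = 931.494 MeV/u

Mass of separated nucleons = 44(1.007825) + 58(1.0087) = 44.344300 + 58.5046 = 102.848900 u
Mass defect Δm = 102.848900 − 101.952966 = 0.895934 u
Converting to energy: 0.895934 u × 931.494 MeV/u = 834.557 MeV
Per nucleon: 834.557 / 102 = 8.182 MeV

8.182 MeV/nucleon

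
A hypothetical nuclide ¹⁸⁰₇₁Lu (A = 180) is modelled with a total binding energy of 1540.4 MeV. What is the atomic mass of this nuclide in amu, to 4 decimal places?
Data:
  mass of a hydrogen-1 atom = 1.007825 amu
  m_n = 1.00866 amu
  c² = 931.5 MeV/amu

179.8458 amu

Mass defect = 1540.4 MeV / (931.5 MeV/amu) = 1.653677 amu
Constituent mass = 71(1.007825) + 109(1.00866) = 181.499515 amu
Atomic mass = 181.499515 − 1.653677 = 179.845838 amu ≈ 179.8458 amu (to 4 decimal places)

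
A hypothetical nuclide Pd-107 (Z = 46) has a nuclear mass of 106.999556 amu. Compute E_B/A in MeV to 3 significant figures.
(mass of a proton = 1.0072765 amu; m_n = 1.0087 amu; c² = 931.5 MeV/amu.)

7.54 MeV/nucleon

Σm = 46·m_p + 61·m_n = 46.3347190 + 61.5307 = 107.8654190 amu
Δm = 107.8654190 − 106.999556 = 0.8658630 amu
Binding energy = Δm·c² = 0.8658630 × 931.5 MeV/amu = 806.551 MeV
BE/A = 806.551 MeV / 107 = 7.538 MeV/nucleon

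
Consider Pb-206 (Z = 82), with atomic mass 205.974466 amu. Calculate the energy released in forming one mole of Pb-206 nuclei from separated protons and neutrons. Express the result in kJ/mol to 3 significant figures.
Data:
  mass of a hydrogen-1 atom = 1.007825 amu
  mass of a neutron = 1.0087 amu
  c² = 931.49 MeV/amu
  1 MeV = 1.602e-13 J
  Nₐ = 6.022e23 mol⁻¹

1.57e+11 kJ/mol

Σm = 82·m(¹H) + 124·m_n = 82.641650 + 125.0788 = 207.720450 amu
Δm = 207.720450 − 205.974466 = 1.745984 amu
Converting to energy: 1.745984 amu × 931.49 MeV/amu = 1626.37 MeV
Per nucleus in joules: 1626.37 MeV × 1.602e-13 J/MeV = 2.6054e-10 J
Per mole: 2.6054e-10 J × 6.022e23 mol⁻¹ = 1.5690e+14 J/mol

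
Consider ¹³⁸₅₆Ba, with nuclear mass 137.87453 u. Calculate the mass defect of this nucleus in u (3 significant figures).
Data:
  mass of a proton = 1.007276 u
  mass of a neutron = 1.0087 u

With 56 protons and 82 neutrons (A = 138):
Mass of separated nucleons = 56(1.007276) + 82(1.0087) = 56.407456 + 82.7134 = 139.120856 u
Mass defect Δm = 139.120856 − 137.87453 = 1.246326 u

1.25 u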